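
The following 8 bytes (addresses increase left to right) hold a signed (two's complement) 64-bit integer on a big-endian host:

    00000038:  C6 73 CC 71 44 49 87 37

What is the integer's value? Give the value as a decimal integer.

-4146746045029054665

Big-endian stores the most-significant byte at the lowest address.
The bytes are already most-significant first: 0xC673CC7144498737.
Top bit is set, so as a signed 64-bit value this is 0xC673CC7144498737 − 2^64 = -4146746045029054665.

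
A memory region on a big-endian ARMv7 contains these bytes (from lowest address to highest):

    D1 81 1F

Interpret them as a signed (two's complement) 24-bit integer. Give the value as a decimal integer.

Big-endian stores the most-significant byte at the lowest address.
The bytes are already most-significant first: 0xD1811F.
Top bit is set, so as a signed 24-bit value this is 0xD1811F − 2^24 = -3047137.

-3047137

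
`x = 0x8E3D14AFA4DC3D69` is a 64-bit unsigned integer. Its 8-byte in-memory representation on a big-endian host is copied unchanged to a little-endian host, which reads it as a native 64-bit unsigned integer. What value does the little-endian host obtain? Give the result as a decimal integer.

7583459947431869838

Stored big-endian, the bytes at ascending addresses are 8E 3D 14 AF A4 DC 3D 69.
Read back as little-endian, the first byte is least significant, giving 0x693DDCA4AF143D8E.
0x693DDCA4AF143D8E = 7583459947431869838.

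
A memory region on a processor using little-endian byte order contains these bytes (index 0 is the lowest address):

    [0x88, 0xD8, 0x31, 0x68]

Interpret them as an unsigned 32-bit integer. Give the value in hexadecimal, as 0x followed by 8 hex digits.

0x6831D888

In little-endian order the low byte comes first in memory.
Reassemble most-significant byte first: 68 31 D8 88 → 0x6831D888.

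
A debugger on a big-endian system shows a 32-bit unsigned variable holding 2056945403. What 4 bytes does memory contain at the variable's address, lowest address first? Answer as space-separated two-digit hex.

2056945403 in hexadecimal, padded to 32 bits, is 0x7A9A7EFB.
Split into bytes (most-significant first): 7A 9A 7E FB.
Big-endian: lowest address holds the most-significant byte.
So the memory order matches the most-significant-first order: 7A 9A 7E FB.

7A 9A 7E FB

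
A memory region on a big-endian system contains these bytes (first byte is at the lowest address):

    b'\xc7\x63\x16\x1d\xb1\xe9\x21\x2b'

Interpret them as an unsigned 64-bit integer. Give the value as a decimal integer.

Big-endian stores the most-significant byte at the lowest address.
The bytes are already most-significant first: 0xC763161DB1E9212B.
0xC763161DB1E9212B = 14367351553036722475.

14367351553036722475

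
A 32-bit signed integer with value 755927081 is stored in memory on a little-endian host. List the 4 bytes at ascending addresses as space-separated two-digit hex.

29 88 0E 2D

755927081 in hexadecimal, padded to 32 bits, is 0x2D0E8829.
Split into bytes (most-significant first): 2D 0E 88 29.
Little-endian stores the least-significant byte at the lowest address.
So at ascending addresses the bytes are 29 88 0E 2D.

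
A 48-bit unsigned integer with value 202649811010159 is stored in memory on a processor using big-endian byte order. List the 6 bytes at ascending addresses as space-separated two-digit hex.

202649811010159 in hexadecimal, padded to 48 bits, is 0xB84F15FFC26F.
Split into bytes (most-significant first): B8 4F 15 FF C2 6F.
Big-endian stores the most-significant byte at the lowest address.
So the memory order matches the most-significant-first order: B8 4F 15 FF C2 6F.

B8 4F 15 FF C2 6F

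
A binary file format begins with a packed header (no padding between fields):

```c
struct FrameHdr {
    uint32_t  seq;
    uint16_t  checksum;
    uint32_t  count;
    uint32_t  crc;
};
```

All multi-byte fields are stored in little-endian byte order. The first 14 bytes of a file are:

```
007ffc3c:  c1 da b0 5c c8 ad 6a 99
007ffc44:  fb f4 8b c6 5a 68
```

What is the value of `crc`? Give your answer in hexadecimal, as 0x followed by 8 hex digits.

0x685AC68B

`crc` follows `seq` (4 B), `checksum` (2 B), `count` (4 B), so it starts at offset 4 + 2 + 4 = 10 and occupies 4 bytes.
Bytes at offsets 10..13: 8B C6 5A 68.
In little-endian order the low byte comes first in memory.
Reassemble most-significant byte first: 68 5A C6 8B → 0x685AC68B.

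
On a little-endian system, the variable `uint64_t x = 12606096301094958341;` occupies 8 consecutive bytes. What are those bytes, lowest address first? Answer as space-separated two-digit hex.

05 75 21 BF CB D9 F1 AE

12606096301094958341 in hexadecimal, padded to 64 bits, is 0xAEF1D9CBBF217505.
Split into bytes (most-significant first): AE F1 D9 CB BF 21 75 05.
Little-endian: lowest address holds the least-significant byte.
So at ascending addresses the bytes are 05 75 21 BF CB D9 F1 AE.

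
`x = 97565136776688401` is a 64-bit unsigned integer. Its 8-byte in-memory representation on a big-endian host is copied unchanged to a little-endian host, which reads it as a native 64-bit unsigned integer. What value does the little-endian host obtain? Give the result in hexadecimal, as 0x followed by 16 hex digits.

97565136776688401 in 64-bit hexadecimal is 0x015A9EF998097311.
Stored big-endian, the bytes at ascending addresses are 01 5A 9E F9 98 09 73 11.
Read back as little-endian, the first byte is least significant, giving 0x11730998F99E5A01.

0x11730998F99E5A01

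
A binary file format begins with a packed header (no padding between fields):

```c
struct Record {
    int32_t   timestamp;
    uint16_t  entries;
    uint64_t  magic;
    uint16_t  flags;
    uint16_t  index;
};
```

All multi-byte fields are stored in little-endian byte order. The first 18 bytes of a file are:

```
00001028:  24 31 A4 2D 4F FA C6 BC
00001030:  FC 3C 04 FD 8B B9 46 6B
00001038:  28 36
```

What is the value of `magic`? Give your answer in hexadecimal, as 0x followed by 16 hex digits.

0xB98BFD043CFCBCC6

`magic` follows `timestamp` (4 B), `entries` (2 B), so it starts at offset 4 + 2 = 6 and occupies 8 bytes.
Bytes at offsets 6..13: C6 BC FC 3C 04 FD 8B B9.
Little-endian stores the least-significant byte at the lowest address.
Reassemble most-significant byte first: B9 8B FD 04 3C FC BC C6 → 0xB98BFD043CFCBCC6.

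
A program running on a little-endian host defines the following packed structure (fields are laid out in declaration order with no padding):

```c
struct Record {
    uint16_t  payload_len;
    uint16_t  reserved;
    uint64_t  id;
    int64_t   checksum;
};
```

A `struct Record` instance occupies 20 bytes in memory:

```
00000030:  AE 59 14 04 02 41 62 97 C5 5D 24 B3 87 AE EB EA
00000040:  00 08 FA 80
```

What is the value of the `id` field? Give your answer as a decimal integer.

`id` follows `payload_len` (2 B), `reserved` (2 B), so it starts at offset 2 + 2 = 4 and occupies 8 bytes.
Bytes at offsets 4..11: 02 41 62 97 C5 5D 24 B3.
Little-endian stores the least-significant byte at the lowest address.
Reassemble most-significant byte first: B3 24 5D C5 97 62 41 02 → 0xB3245DC597624102.
0xB3245DC597624102 = 12908545535180423426.

12908545535180423426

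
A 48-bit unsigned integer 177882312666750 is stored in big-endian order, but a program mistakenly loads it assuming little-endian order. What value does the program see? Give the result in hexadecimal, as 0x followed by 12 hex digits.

0x7EEE0E74C8A1

177882312666750 in 48-bit hexadecimal is 0xA1C8740EEE7E.
Stored big-endian, the bytes at ascending addresses are A1 C8 74 0E EE 7E.
Read back as little-endian, the first byte is least significant, giving 0x7EEE0E74C8A1.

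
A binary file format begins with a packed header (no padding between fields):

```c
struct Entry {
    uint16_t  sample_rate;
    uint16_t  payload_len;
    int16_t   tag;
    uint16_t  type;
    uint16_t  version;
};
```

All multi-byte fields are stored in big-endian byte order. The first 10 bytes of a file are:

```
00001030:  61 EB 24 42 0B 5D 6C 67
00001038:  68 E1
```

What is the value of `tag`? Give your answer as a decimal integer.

2909

`tag` follows `sample_rate` (2 B), `payload_len` (2 B), so it starts at offset 2 + 2 = 4 and occupies 2 bytes.
Bytes at offsets 4..5: 0B 5D.
Big-endian stores the most-significant byte at the lowest address.
The bytes are already most-significant first: 0x0B5D.
0x0B5D = 2909.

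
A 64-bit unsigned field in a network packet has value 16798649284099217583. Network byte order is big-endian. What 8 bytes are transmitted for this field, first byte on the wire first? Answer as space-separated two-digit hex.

16798649284099217583 in hexadecimal, padded to 64 bits, is 0xE920CA85551A98AF.
Split into bytes (most-significant first): E9 20 CA 85 55 1A 98 AF.
Big-endian stores the most-significant byte at the lowest address.
So the memory order matches the most-significant-first order: E9 20 CA 85 55 1A 98 AF.

E9 20 CA 85 55 1A 98 AF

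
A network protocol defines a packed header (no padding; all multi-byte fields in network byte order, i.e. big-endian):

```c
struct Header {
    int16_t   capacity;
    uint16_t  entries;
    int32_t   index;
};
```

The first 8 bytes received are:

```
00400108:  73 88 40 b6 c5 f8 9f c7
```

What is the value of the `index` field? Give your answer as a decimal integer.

-973561913

`index` follows `capacity` (2 B), `entries` (2 B), so it starts at offset 2 + 2 = 4 and occupies 4 bytes.
Bytes at offsets 4..7: C5 F8 9F C7.
Big-endian: lowest address holds the most-significant byte.
The bytes are already most-significant first: 0xC5F89FC7.
Top bit is set, so as a signed 32-bit value this is 0xC5F89FC7 − 2^32 = -973561913.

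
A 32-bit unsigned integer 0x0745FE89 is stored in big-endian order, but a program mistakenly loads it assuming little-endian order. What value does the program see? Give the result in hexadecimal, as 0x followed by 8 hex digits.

0x89FE4507

Stored big-endian, the bytes at ascending addresses are 07 45 FE 89.
Read back as little-endian, the first byte is least significant, giving 0x89FE4507.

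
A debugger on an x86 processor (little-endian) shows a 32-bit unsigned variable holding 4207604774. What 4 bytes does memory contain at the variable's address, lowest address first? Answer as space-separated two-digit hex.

26 F4 CA FA

4207604774 in hexadecimal, padded to 32 bits, is 0xFACAF426.
Split into bytes (most-significant first): FA CA F4 26.
In little-endian order the low byte comes first in memory.
So at ascending addresses the bytes are 26 F4 CA FA.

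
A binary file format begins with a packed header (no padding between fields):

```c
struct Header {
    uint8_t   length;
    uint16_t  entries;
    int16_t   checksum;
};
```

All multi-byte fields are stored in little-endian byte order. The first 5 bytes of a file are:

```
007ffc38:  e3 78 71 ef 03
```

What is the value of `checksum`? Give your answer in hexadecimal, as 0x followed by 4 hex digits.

`checksum` follows `length` (1 B), `entries` (2 B), so it starts at offset 1 + 2 = 3 and occupies 2 bytes.
Bytes at offsets 3..4: EF 03.
Little-endian stores the least-significant byte at the lowest address.
Reassemble most-significant byte first: 03 EF → 0x03EF.

0x03EF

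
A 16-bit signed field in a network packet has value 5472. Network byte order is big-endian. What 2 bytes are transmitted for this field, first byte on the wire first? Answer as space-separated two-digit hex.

5472 in hexadecimal, padded to 16 bits, is 0x1560.
Split into bytes (most-significant first): 15 60.
In big-endian order the high byte comes first in memory.
So the memory order matches the most-significant-first order: 15 60.

15 60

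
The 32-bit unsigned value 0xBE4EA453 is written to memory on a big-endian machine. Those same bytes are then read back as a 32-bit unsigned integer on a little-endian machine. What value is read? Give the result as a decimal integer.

Stored big-endian, the bytes at ascending addresses are BE 4E A4 53.
Read back as little-endian, the first byte is least significant, giving 0x53A44EBE.
0x53A44EBE = 1403276990.

1403276990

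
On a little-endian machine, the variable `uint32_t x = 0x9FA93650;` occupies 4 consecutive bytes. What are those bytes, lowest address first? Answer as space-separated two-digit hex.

Split into bytes (most-significant first): 9F A9 36 50.
Little-endian: lowest address holds the least-significant byte.
So at ascending addresses the bytes are 50 36 A9 9F.

50 36 A9 9F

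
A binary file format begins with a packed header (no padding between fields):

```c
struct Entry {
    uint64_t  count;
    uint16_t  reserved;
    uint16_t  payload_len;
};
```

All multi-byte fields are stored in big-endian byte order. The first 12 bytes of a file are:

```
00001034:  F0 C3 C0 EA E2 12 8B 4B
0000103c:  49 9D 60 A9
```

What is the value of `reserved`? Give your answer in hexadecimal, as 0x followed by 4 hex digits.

`reserved` follows `count` (8 bytes), so it starts at byte offset 8 and occupies 2 bytes.
Bytes at offsets 8..9: 49 9D.
Big-endian stores the most-significant byte at the lowest address.
The bytes are already most-significant first: 0x499D.

0x499D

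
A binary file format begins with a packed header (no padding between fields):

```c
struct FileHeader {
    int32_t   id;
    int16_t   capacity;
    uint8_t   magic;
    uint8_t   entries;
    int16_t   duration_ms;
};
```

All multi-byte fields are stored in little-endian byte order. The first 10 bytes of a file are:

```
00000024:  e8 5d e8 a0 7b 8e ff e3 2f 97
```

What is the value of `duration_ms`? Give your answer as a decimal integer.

-26833

`duration_ms` follows `id` (4 B), `capacity` (2 B), `magic` (1 B), `entries` (1 B), so it starts at offset 4 + 2 + 1 + 1 = 8 and occupies 2 bytes.
Bytes at offsets 8..9: 2F 97.
Little-endian stores the least-significant byte at the lowest address.
Reassemble most-significant byte first: 97 2F → 0x972F.
Top bit is set, so as a signed 16-bit value this is 0x972F − 2^16 = -26833.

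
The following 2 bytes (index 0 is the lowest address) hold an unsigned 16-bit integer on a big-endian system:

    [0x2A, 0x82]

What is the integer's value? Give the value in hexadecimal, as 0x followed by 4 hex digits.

Big-endian stores the most-significant byte at the lowest address.
The bytes are already most-significant first: 0x2A82.

0x2A82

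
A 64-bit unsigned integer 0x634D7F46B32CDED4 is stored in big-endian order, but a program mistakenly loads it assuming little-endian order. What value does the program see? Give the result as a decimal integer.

15338746529364004195

Stored big-endian, the bytes at ascending addresses are 63 4D 7F 46 B3 2C DE D4.
Read back as little-endian, the first byte is least significant, giving 0xD4DE2CB3467F4D63.
0xD4DE2CB3467F4D63 = 15338746529364004195.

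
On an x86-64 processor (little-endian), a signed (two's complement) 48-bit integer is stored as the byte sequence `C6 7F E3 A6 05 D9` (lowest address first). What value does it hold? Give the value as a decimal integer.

-42856678719546

Little-endian stores the least-significant byte at the lowest address.
Reassemble most-significant byte first: D9 05 A6 E3 7F C6 → 0xD905A6E37FC6.
Top bit is set, so as a signed 48-bit value this is 0xD905A6E37FC6 − 2^48 = -42856678719546.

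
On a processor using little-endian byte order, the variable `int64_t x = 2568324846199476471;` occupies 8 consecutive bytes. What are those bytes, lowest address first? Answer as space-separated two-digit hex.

F7 90 87 0D D7 85 A4 23

2568324846199476471 in hexadecimal, padded to 64 bits, is 0x23A485D70D8790F7.
Split into bytes (most-significant first): 23 A4 85 D7 0D 87 90 F7.
Little-endian: lowest address holds the least-significant byte.
So at ascending addresses the bytes are F7 90 87 0D D7 85 A4 23.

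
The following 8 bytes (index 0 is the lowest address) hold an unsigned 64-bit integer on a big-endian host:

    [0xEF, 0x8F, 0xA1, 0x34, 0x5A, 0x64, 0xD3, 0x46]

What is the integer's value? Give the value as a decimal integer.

17262193142961328966

Big-endian stores the most-significant byte at the lowest address.
The bytes are already most-significant first: 0xEF8FA1345A64D346.
0xEF8FA1345A64D346 = 17262193142961328966.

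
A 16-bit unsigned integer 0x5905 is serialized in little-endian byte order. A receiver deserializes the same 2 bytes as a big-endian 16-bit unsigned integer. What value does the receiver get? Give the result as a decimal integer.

Stored little-endian, the bytes at ascending addresses are 05 59.
Read back as big-endian, the last byte is least significant, giving 0x0559.
0x0559 = 1369.

1369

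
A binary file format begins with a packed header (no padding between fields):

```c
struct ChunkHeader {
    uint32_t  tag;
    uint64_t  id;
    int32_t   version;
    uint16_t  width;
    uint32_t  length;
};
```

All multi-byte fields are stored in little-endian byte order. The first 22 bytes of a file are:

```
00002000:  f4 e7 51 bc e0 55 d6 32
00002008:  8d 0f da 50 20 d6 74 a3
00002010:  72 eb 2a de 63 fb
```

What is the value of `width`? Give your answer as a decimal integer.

`width` follows `tag` (4 B), `id` (8 B), `version` (4 B), so it starts at offset 4 + 8 + 4 = 16 and occupies 2 bytes.
Bytes at offsets 16..17: 72 EB.
Little-endian stores the least-significant byte at the lowest address.
Reassemble most-significant byte first: EB 72 → 0xEB72.
0xEB72 = 60274.

60274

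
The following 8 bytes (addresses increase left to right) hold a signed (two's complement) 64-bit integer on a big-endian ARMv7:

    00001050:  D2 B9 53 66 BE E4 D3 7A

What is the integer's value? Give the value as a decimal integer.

Big-endian: lowest address holds the most-significant byte.
The bytes are already most-significant first: 0xD2B95366BEE4D37A.
Top bit is set, so as a signed 64-bit value this is 0xD2B95366BEE4D37A − 2^64 = -3262484754298776710.

-3262484754298776710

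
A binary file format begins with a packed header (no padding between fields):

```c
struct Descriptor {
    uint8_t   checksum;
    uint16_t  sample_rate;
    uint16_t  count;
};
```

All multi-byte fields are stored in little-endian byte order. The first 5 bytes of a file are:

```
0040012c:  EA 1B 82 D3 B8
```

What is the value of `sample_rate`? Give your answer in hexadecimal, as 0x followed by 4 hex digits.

`sample_rate` follows `checksum` (1 byte), so it starts at byte offset 1 and occupies 2 bytes.
Bytes at offsets 1..2: 1B 82.
In little-endian order the low byte comes first in memory.
Reassemble most-significant byte first: 82 1B → 0x821B.

0x821B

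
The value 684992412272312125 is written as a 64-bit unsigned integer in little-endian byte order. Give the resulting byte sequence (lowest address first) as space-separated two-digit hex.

684992412272312125 in hexadecimal, padded to 64 bits, is 0x098194F83F543F3D.
Split into bytes (most-significant first): 09 81 94 F8 3F 54 3F 3D.
Little-endian: lowest address holds the least-significant byte.
So at ascending addresses the bytes are 3D 3F 54 3F F8 94 81 09.

3D 3F 54 3F F8 94 81 09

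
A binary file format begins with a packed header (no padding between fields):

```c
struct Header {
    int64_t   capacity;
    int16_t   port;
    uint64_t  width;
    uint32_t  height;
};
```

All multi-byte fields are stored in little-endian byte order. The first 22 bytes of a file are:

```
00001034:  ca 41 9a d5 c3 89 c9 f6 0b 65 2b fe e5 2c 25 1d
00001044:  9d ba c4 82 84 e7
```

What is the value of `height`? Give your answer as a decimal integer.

`height` follows `capacity` (8 B), `port` (2 B), `width` (8 B), so it starts at offset 8 + 2 + 8 = 18 and occupies 4 bytes.
Bytes at offsets 18..21: C4 82 84 E7.
Little-endian: lowest address holds the least-significant byte.
Reassemble most-significant byte first: E7 84 82 C4 → 0xE78482C4.
0xE78482C4 = 3884221124.

3884221124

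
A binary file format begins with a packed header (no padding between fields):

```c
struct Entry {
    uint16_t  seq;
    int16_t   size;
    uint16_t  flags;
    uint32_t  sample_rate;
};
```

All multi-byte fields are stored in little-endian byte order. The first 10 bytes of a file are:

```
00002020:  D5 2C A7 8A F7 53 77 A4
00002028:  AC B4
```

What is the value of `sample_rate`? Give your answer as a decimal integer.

3031213175

`sample_rate` follows `seq` (2 B), `size` (2 B), `flags` (2 B), so it starts at offset 2 + 2 + 2 = 6 and occupies 4 bytes.
Bytes at offsets 6..9: 77 A4 AC B4.
Little-endian stores the least-significant byte at the lowest address.
Reassemble most-significant byte first: B4 AC A4 77 → 0xB4ACA477.
0xB4ACA477 = 3031213175.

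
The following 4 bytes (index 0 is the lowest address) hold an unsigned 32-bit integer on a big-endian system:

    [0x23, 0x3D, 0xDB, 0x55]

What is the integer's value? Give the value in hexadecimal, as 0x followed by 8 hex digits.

0x233DDB55

Big-endian stores the most-significant byte at the lowest address.
The bytes are already most-significant first: 0x233DDB55.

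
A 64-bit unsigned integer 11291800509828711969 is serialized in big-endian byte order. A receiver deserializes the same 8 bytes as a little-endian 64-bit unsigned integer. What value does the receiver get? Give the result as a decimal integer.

11291800509828711969 in 64-bit hexadecimal is 0x9CB488BCB6EA4621.
Stored big-endian, the bytes at ascending addresses are 9C B4 88 BC B6 EA 46 21.
Read back as little-endian, the first byte is least significant, giving 0x2146EAB6BC88B49C.
0x2146EAB6BC88B49C = 2397861922189391004.

2397861922189391004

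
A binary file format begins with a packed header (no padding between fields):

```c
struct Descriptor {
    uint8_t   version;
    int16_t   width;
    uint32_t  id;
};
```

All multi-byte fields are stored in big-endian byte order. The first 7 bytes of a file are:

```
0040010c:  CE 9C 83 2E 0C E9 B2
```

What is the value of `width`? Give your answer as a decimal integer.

`width` follows `version` (1 byte), so it starts at byte offset 1 and occupies 2 bytes.
Bytes at offsets 1..2: 9C 83.
Big-endian: lowest address holds the most-significant byte.
The bytes are already most-significant first: 0x9C83.
Top bit is set, so as a signed 16-bit value this is 0x9C83 − 2^16 = -25469.

-25469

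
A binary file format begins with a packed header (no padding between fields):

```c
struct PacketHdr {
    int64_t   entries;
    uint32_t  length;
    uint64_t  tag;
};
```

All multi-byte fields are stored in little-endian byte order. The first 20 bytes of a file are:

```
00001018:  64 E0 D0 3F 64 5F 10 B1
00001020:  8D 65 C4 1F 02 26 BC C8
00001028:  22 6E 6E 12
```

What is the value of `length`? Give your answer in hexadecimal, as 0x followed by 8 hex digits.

`length` follows `entries` (8 bytes), so it starts at byte offset 8 and occupies 4 bytes.
Bytes at offsets 8..11: 8D 65 C4 1F.
Little-endian stores the least-significant byte at the lowest address.
Reassemble most-significant byte first: 1F C4 65 8D → 0x1FC4658D.

0x1FC4658D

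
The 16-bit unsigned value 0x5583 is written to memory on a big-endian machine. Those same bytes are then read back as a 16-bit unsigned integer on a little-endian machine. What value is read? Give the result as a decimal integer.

33621

Stored big-endian, the bytes at ascending addresses are 55 83.
Read back as little-endian, the first byte is least significant, giving 0x8355.
0x8355 = 33621.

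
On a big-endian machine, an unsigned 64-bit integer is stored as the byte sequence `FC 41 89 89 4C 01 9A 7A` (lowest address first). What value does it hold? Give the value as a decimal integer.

In big-endian order the high byte comes first in memory.
The bytes are already most-significant first: 0xFC4189894C019A7A.
0xFC4189894C019A7A = 18176960793822730874.

18176960793822730874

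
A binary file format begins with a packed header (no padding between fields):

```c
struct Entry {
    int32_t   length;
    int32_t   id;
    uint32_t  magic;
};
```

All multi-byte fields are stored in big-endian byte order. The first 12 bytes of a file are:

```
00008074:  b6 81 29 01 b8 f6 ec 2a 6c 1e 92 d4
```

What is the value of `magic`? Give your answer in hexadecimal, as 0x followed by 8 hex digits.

0x6C1E92D4

`magic` follows `length` (4 B), `id` (4 B), so it starts at offset 4 + 4 = 8 and occupies 4 bytes.
Bytes at offsets 8..11: 6C 1E 92 D4.
Big-endian stores the most-significant byte at the lowest address.
The bytes are already most-significant first: 0x6C1E92D4.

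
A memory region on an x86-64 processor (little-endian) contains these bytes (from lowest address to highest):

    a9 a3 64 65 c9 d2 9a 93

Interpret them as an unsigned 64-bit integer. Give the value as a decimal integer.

10636045232420201385

Little-endian: lowest address holds the least-significant byte.
Reassemble most-significant byte first: 93 9A D2 C9 65 64 A3 A9 → 0x939AD2C96564A3A9.
0x939AD2C96564A3A9 = 10636045232420201385.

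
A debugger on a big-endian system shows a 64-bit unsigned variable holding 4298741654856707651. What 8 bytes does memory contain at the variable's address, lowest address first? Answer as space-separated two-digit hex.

4298741654856707651 in hexadecimal, padded to 64 bits, is 0x3BA832C266E8AE43.
Split into bytes (most-significant first): 3B A8 32 C2 66 E8 AE 43.
Big-endian: lowest address holds the most-significant byte.
So the memory order matches the most-significant-first order: 3B A8 32 C2 66 E8 AE 43.

3B A8 32 C2 66 E8 AE 43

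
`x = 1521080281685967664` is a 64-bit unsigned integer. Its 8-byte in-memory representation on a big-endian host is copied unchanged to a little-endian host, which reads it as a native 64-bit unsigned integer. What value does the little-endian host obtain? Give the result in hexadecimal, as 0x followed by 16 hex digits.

0x3043BE0875F61B15

1521080281685967664 in 64-bit hexadecimal is 0x151BF67508BE4330.
Stored big-endian, the bytes at ascending addresses are 15 1B F6 75 08 BE 43 30.
Read back as little-endian, the first byte is least significant, giving 0x3043BE0875F61B15.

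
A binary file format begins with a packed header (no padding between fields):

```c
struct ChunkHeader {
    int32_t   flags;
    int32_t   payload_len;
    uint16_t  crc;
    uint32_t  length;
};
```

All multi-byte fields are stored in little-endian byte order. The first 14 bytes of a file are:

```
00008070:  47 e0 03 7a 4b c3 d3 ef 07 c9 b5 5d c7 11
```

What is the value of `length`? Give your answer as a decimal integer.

`length` follows `flags` (4 B), `payload_len` (4 B), `crc` (2 B), so it starts at offset 4 + 4 + 2 = 10 and occupies 4 bytes.
Bytes at offsets 10..13: B5 5D C7 11.
In little-endian order the low byte comes first in memory.
Reassemble most-significant byte first: 11 C7 5D B5 → 0x11C75DB5.
0x11C75DB5 = 298278325.

298278325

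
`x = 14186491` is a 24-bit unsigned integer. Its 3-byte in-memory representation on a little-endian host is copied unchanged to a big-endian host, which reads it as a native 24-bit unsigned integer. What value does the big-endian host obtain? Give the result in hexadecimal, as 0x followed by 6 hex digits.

14186491 in 24-bit hexadecimal is 0xD877FB.
Stored little-endian, the bytes at ascending addresses are FB 77 D8.
Read back as big-endian, the last byte is least significant, giving 0xFB77D8.

0xFB77D8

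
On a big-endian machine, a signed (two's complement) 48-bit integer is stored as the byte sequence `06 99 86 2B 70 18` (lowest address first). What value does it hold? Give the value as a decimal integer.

Big-endian: lowest address holds the most-significant byte.
The bytes are already most-significant first: 0x0699862B7018.
0x0699862B7018 = 7256450756632.

7256450756632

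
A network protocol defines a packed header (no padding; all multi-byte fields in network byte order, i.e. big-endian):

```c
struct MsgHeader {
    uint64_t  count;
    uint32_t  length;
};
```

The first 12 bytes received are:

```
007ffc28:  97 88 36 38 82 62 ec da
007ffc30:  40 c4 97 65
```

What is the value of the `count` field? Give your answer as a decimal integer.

10919036912893357274

`count` is the first field, at byte offset 0, occupying 8 bytes.
Bytes at offsets 0..7: 97 88 36 38 82 62 EC DA.
Big-endian stores the most-significant byte at the lowest address.
The bytes are already most-significant first: 0x978836388262ECDA.
0x978836388262ECDA = 10919036912893357274.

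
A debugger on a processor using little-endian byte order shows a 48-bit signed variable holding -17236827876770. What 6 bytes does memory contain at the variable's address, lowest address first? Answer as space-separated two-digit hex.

5E 52 FF BC 52 F0

Two's complement of -17236827876770 in 48 bits: 17236827876770 = 0x0FAD4300ADA2; invert → 0xF052BCFF525D; add 1 → 0xF052BCFF525E.
Split into bytes (most-significant first): F0 52 BC FF 52 5E.
In little-endian order the low byte comes first in memory.
So at ascending addresses the bytes are 5E 52 FF BC 52 F0.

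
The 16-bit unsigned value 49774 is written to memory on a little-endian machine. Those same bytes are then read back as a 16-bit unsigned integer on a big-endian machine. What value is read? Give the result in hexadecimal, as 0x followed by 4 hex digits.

0x6EC2

49774 in 16-bit hexadecimal is 0xC26E.
Stored little-endian, the bytes at ascending addresses are 6E C2.
Read back as big-endian, the last byte is least significant, giving 0x6EC2.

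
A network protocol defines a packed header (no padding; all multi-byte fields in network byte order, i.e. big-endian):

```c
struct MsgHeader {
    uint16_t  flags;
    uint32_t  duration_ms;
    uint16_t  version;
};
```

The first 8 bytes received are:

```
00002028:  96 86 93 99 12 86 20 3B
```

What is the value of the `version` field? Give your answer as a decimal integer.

`version` follows `flags` (2 B), `duration_ms` (4 B), so it starts at offset 2 + 4 = 6 and occupies 2 bytes.
Bytes at offsets 6..7: 20 3B.
Big-endian stores the most-significant byte at the lowest address.
The bytes are already most-significant first: 0x203B.
0x203B = 8251.

8251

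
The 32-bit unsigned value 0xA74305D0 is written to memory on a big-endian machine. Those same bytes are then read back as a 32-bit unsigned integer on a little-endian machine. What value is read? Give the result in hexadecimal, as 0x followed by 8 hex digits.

0xD00543A7

Stored big-endian, the bytes at ascending addresses are A7 43 05 D0.
Read back as little-endian, the first byte is least significant, giving 0xD00543A7.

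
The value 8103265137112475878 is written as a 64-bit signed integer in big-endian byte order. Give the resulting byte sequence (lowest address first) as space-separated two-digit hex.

70 74 94 B5 92 65 68 E6

8103265137112475878 in hexadecimal, padded to 64 bits, is 0x707494B5926568E6.
Split into bytes (most-significant first): 70 74 94 B5 92 65 68 E6.
In big-endian order the high byte comes first in memory.
So the memory order matches the most-significant-first order: 70 74 94 B5 92 65 68 E6.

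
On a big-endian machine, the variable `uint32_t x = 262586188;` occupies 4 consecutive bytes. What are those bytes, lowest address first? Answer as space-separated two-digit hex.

262586188 in hexadecimal, padded to 32 bits, is 0x0FA6BF4C.
Split into bytes (most-significant first): 0F A6 BF 4C.
Big-endian: lowest address holds the most-significant byte.
So the memory order matches the most-significant-first order: 0F A6 BF 4C.

0F A6 BF 4C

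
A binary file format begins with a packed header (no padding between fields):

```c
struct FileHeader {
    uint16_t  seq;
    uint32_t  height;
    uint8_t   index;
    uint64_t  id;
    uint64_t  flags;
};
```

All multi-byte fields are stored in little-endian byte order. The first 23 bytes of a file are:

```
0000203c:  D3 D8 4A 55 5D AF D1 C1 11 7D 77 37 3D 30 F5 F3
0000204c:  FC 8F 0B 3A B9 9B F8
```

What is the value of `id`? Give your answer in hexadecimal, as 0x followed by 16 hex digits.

`id` follows `seq` (2 B), `height` (4 B), `index` (1 B), so it starts at offset 2 + 4 + 1 = 7 and occupies 8 bytes.
Bytes at offsets 7..14: C1 11 7D 77 37 3D 30 F5.
Little-endian: lowest address holds the least-significant byte.
Reassemble most-significant byte first: F5 30 3D 37 77 7D 11 C1 → 0xF5303D37777D11C1.

0xF5303D37777D11C1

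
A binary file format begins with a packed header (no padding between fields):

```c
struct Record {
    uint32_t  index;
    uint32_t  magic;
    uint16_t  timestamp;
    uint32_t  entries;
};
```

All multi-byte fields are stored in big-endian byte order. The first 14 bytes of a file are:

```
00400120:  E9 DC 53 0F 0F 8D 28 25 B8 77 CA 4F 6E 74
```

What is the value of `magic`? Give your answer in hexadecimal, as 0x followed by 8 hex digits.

`magic` follows `index` (4 bytes), so it starts at byte offset 4 and occupies 4 bytes.
Bytes at offsets 4..7: 0F 8D 28 25.
Big-endian: lowest address holds the most-significant byte.
The bytes are already most-significant first: 0x0F8D2825.

0x0F8D2825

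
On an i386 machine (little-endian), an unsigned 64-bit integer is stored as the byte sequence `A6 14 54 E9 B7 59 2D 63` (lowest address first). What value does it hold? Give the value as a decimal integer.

In little-endian order the low byte comes first in memory.
Reassemble most-significant byte first: 63 2D 59 B7 E9 54 14 A6 → 0x632D59B7E95414A6.
0x632D59B7E95414A6 = 7146466830135334054.

7146466830135334054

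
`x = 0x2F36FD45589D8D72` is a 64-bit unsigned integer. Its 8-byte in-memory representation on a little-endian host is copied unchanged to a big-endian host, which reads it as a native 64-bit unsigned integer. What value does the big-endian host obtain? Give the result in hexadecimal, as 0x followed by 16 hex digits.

0x728D9D5845FD362F

Stored little-endian, the bytes at ascending addresses are 72 8D 9D 58 45 FD 36 2F.
Read back as big-endian, the last byte is least significant, giving 0x728D9D5845FD362F.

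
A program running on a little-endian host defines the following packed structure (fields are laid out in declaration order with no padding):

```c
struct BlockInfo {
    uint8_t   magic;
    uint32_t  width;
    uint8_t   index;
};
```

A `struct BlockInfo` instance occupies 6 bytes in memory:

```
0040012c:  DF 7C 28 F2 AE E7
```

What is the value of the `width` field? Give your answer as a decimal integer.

2935105660

`width` follows `magic` (1 byte), so it starts at byte offset 1 and occupies 4 bytes.
Bytes at offsets 1..4: 7C 28 F2 AE.
Little-endian: lowest address holds the least-significant byte.
Reassemble most-significant byte first: AE F2 28 7C → 0xAEF2287C.
0xAEF2287C = 2935105660.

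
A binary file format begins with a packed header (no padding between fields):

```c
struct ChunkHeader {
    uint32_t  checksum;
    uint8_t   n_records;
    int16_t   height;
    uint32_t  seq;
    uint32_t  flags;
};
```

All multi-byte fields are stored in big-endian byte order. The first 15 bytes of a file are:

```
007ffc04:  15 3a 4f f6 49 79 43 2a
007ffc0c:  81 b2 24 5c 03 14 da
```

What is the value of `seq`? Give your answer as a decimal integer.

`seq` follows `checksum` (4 B), `n_records` (1 B), `height` (2 B), so it starts at offset 4 + 1 + 2 = 7 and occupies 4 bytes.
Bytes at offsets 7..10: 2A 81 B2 24.
Big-endian stores the most-significant byte at the lowest address.
The bytes are already most-significant first: 0x2A81B224.
0x2A81B224 = 713142820.

713142820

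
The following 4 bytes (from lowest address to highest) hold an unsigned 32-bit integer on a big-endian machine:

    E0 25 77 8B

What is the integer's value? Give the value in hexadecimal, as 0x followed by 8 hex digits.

0xE025778B

Big-endian stores the most-significant byte at the lowest address.
The bytes are already most-significant first: 0xE025778B.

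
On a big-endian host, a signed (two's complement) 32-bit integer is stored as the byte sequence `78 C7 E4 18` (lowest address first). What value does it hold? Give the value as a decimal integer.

2026365976

Big-endian: lowest address holds the most-significant byte.
The bytes are already most-significant first: 0x78C7E418.
0x78C7E418 = 2026365976.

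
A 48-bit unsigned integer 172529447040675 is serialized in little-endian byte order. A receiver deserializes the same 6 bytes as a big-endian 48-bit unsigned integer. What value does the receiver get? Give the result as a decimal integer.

172529447040675 in 48-bit hexadecimal is 0x9CEA246776A3.
Stored little-endian, the bytes at ascending addresses are A3 76 67 24 EA 9C.
Read back as big-endian, the last byte is least significant, giving 0xA3766724EA9C.
0xA3766724EA9C = 179728931941020.

179728931941020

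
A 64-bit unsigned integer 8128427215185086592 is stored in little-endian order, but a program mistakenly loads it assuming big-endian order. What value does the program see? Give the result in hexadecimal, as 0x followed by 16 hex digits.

8128427215185086592 in 64-bit hexadecimal is 0x70CDF97C67B98880.
Stored little-endian, the bytes at ascending addresses are 80 88 B9 67 7C F9 CD 70.
Read back as big-endian, the last byte is least significant, giving 0x8088B9677CF9CD70.

0x8088B9677CF9CD70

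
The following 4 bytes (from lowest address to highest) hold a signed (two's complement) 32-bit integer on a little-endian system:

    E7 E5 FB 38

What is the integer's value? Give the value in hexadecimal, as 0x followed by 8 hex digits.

Little-endian stores the least-significant byte at the lowest address.
Reassemble most-significant byte first: 38 FB E5 E7 → 0x38FBE5E7.

0x38FBE5E7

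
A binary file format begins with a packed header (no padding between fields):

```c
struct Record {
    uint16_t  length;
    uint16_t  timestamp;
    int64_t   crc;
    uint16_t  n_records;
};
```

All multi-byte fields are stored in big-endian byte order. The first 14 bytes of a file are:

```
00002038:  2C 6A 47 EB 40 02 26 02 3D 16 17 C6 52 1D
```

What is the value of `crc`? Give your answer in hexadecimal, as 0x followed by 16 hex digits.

`crc` follows `length` (2 B), `timestamp` (2 B), so it starts at offset 2 + 2 = 4 and occupies 8 bytes.
Bytes at offsets 4..11: 40 02 26 02 3D 16 17 C6.
Big-endian: lowest address holds the most-significant byte.
The bytes are already most-significant first: 0x400226023D1617C6.

0x400226023D1617C6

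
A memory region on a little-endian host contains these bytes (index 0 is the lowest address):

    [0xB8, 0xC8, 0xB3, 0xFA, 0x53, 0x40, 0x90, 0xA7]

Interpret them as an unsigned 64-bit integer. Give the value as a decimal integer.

Little-endian: lowest address holds the least-significant byte.
Reassemble most-significant byte first: A7 90 40 53 FA B3 C8 B8 → 0xA7904053FAB3C8B8.
0xA7904053FAB3C8B8 = 12074221330412849336.

12074221330412849336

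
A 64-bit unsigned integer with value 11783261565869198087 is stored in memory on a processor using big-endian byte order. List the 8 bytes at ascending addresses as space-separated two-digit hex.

A3 86 8D F6 B9 25 8B 07

11783261565869198087 in hexadecimal, padded to 64 bits, is 0xA3868DF6B9258B07.
Split into bytes (most-significant first): A3 86 8D F6 B9 25 8B 07.
In big-endian order the high byte comes first in memory.
So the memory order matches the most-significant-first order: A3 86 8D F6 B9 25 8B 07.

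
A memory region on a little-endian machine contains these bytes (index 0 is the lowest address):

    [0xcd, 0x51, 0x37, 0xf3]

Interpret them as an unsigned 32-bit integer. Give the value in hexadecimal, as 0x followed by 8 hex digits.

Little-endian stores the least-significant byte at the lowest address.
Reassemble most-significant byte first: F3 37 51 CD → 0xF33751CD.

0xF33751CD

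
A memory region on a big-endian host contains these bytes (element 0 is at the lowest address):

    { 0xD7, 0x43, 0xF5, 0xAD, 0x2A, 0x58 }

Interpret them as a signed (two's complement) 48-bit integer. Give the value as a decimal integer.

In big-endian order the high byte comes first in memory.
The bytes are already most-significant first: 0xD743F5AD2A58.
Top bit is set, so as a signed 48-bit value this is 0xD743F5AD2A58 − 2^48 = -44788092163496.

-44788092163496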